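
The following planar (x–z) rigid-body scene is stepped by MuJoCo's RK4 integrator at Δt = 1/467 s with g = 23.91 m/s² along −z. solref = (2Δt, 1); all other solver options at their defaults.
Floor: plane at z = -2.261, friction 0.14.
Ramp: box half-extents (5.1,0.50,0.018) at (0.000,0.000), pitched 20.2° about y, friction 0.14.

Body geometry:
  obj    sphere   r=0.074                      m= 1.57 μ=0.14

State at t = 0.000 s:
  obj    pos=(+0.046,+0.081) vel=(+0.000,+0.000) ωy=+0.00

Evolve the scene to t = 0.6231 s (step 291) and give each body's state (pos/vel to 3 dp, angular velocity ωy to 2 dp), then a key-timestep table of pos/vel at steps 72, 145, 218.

State at t = 0.6231 s:
  obj    pos=(+1.121,-0.314) vel=(+3.449,-1.269) ωy=+49.65

Key-timestep trajectory:
   step    t(s)  obj.x    obj.z    obj.vx   obj.vz 
     72  0.1542   +0.112  +0.057  +0.854  -0.314
    145  0.3105   +0.313  -0.017  +1.719  -0.632
    218  0.4668   +0.649  -0.141  +2.584  -0.951


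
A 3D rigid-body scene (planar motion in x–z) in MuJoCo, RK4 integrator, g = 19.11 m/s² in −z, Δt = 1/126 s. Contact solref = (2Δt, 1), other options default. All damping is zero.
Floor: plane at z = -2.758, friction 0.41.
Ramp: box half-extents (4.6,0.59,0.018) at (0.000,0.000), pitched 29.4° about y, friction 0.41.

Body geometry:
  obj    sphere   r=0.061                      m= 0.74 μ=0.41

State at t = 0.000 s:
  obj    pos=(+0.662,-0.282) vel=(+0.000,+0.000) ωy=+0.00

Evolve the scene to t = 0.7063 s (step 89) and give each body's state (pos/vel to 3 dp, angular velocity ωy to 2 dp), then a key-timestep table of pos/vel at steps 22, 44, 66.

State at t = 0.7063 s:
  obj    pos=(+2.118,-1.103) vel=(+4.123,-2.323) ωy=+77.57

Key-timestep trajectory:
   step    t(s)  obj.x    obj.z    obj.vx   obj.vz 
     22  0.1746   +0.751  -0.333  +1.019  -0.574
     44  0.3492   +1.018  -0.483  +2.038  -1.149
     66  0.5238   +1.463  -0.734  +3.058  -1.723


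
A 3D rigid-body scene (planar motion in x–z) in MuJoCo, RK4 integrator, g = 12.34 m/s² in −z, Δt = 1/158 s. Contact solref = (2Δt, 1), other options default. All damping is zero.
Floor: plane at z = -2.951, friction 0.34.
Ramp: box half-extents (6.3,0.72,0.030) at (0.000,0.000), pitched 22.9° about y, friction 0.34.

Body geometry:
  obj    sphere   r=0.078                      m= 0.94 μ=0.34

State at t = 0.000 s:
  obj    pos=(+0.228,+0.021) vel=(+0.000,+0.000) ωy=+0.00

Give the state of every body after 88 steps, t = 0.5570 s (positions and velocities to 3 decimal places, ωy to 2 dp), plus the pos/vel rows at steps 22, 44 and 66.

State at t = 0.5570 s:
  obj    pos=(+0.718,-0.186) vel=(+1.760,-0.743) ωy=+24.48

Key-timestep trajectory:
   step    t(s)  obj.x    obj.z    obj.vx   obj.vz 
     22  0.1392   +0.259  +0.008  +0.440  -0.186
     44  0.2785   +0.351  -0.031  +0.880  -0.372
     66  0.4177   +0.504  -0.096  +1.320  -0.558


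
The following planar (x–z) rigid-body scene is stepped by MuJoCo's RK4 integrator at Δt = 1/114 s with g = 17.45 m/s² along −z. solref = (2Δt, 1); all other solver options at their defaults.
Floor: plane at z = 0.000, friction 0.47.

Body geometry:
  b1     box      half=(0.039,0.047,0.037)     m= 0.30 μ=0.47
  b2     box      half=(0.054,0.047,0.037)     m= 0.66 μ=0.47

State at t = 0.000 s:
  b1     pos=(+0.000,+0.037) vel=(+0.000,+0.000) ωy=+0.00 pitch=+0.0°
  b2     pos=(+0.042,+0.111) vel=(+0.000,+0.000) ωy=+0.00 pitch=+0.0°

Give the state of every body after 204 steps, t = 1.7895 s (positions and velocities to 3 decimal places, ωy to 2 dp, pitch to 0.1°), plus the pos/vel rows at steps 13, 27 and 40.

State at t = 1.7895 s:
  b1     pos=(+0.000,+0.037) vel=(+0.000,+0.000) ωy=+0.00 pitch=+0.0°
  b2     pos=(+0.094,+0.054) vel=(+0.000,+0.000) ωy=+0.00 pitch=+90.0°

Key-timestep trajectory:
   step    t(s)  b1.x    b1.z    b1.vx   b1.vz   b2.x    b2.z    b2.vx   b2.vz 
     13  0.1140   +0.000  +0.037  -0.001  +0.001   +0.048  +0.110  +0.119  -0.025
     27  0.2368   +0.000  +0.037  +0.000  +0.000   +0.080  +0.076  +0.351  -0.939
     40  0.3509   +0.000  +0.037  +0.000  +0.000   +0.094  +0.053  -0.183  -0.081


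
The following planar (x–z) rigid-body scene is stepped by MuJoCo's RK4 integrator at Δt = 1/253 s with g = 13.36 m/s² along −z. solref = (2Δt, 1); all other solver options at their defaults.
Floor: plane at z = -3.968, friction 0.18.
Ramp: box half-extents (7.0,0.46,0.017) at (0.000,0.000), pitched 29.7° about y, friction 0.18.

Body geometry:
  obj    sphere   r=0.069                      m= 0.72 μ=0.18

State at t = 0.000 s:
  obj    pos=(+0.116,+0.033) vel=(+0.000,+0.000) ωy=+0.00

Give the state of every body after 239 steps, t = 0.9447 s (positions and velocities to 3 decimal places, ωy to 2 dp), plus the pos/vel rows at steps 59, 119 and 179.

State at t = 0.9447 s:
  obj    pos=(+1.949,-1.013) vel=(+3.880,-2.213) ωy=+64.71

Key-timestep trajectory:
   step    t(s)  obj.x    obj.z    obj.vx   obj.vz 
     59  0.2332   +0.228  -0.031  +0.958  -0.546
    119  0.4704   +0.570  -0.226  +1.932  -1.102
    179  0.7075   +1.144  -0.554  +2.906  -1.658


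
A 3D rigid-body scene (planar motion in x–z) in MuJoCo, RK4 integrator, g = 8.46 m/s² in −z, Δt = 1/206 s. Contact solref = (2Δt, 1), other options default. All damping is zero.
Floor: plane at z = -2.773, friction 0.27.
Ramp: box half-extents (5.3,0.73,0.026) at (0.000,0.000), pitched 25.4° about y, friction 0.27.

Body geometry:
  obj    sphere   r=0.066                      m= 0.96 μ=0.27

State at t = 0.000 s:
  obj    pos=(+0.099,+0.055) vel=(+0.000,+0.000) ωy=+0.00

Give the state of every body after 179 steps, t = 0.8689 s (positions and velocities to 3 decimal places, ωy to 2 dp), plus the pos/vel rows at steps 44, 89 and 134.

State at t = 0.8689 s:
  obj    pos=(+0.983,-0.365) vel=(+2.035,-0.966) ωy=+34.12

Key-timestep trajectory:
   step    t(s)  obj.x    obj.z    obj.vx   obj.vz 
     44  0.2136   +0.152  +0.029  +0.500  -0.238
     89  0.4320   +0.318  -0.049  +1.012  -0.480
    134  0.6505   +0.594  -0.180  +1.523  -0.723


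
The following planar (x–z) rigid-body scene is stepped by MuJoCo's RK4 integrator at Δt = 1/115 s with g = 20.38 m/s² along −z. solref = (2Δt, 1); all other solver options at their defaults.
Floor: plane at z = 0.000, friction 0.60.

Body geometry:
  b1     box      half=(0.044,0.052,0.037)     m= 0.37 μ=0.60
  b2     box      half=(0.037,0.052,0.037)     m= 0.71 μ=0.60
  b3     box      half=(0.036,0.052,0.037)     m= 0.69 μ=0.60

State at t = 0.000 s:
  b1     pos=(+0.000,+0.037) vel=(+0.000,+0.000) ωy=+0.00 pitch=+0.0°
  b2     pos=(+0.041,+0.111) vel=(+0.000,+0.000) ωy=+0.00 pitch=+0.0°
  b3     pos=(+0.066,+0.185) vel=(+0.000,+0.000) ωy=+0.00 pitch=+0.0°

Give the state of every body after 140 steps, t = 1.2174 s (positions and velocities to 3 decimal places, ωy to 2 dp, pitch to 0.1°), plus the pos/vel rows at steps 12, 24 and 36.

State at t = 1.2174 s:
  b1     pos=(-0.001,+0.037) vel=(+0.000,+0.000) ωy=+0.00 pitch=+0.0°
  b2     pos=(+0.090,+0.037) vel=(+0.000,+0.000) ωy=+0.00 pitch=+90.0°
  b3     pos=(+0.194,+0.036) vel=(+0.000,+0.000) ωy=+0.00 pitch=+90.0°

Key-timestep trajectory:
   step    t(s)  b1.x    b1.z    b1.vx   b1.vz   b2.x    b2.z    b2.vx   b2.vz   b3.x    b3.z    b3.vx   b3.vz 
     12  0.1043   +0.000  +0.037  -0.003  +0.001   +0.047  +0.110  +0.126  -0.006   +0.083  +0.179  +0.373  -0.129
     24  0.2087   -0.001  +0.037  -0.002  +0.002   +0.074  +0.096  +0.381  -0.528   +0.151  +0.117  +0.824  -1.397
     36  0.3130   -0.001  +0.037  +0.000  +0.000   +0.091  +0.033  -0.055  +0.159   +0.195  +0.032  -0.029  +0.146


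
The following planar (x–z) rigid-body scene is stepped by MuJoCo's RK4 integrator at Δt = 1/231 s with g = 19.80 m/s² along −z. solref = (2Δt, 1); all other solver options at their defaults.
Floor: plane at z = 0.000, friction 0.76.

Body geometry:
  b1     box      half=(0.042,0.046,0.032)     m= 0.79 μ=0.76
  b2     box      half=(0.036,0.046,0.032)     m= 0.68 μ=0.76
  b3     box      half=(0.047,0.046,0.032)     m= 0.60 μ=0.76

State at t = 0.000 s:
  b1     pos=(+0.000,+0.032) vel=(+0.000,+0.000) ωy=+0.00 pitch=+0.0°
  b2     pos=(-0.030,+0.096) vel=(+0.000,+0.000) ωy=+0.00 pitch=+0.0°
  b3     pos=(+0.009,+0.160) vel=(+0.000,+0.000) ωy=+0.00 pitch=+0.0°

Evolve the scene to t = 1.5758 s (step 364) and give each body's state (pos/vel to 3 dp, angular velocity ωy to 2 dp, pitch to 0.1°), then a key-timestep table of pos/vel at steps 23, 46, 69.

State at t = 1.5758 s:
  b1     pos=(+0.000,+0.032) vel=(+0.000,+0.000) ωy=+0.00 pitch=+0.0°
  b2     pos=(-0.030,+0.096) vel=(+0.000,+0.000) ωy=+0.00 pitch=-0.1°
  b3     pos=(+0.119,+0.032) vel=(+0.000,+0.000) ωy=+0.00 pitch=+180.0°

Key-timestep trajectory:
   step    t(s)  b1.x    b1.z    b1.vx   b1.vz   b2.x    b2.z    b2.vx   b2.vz   b3.x    b3.z    b3.vx   b3.vz 
     23  0.0996   +0.000  +0.032  +0.000  +0.000   -0.030  +0.096  -0.001  +0.000   +0.015  +0.159  +0.136  -0.037
     46  0.1991   +0.000  +0.032  +0.000  +0.000   -0.030  +0.096  +0.000  +0.000   +0.041  +0.130  +0.334  -0.894
     69  0.2987   +0.000  +0.032  +0.000  +0.000   -0.030  +0.096  +0.000  +0.000   +0.107  +0.056  +0.740  -1.438


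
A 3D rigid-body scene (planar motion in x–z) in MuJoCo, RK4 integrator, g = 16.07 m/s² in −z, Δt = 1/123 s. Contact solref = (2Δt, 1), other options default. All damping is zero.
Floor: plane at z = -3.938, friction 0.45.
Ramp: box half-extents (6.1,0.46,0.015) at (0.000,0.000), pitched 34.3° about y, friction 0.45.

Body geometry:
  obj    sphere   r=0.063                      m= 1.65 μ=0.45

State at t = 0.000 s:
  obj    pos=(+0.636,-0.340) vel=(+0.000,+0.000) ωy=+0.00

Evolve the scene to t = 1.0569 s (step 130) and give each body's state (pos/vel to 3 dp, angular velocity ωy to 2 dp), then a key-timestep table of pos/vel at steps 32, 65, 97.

State at t = 1.0569 s:
  obj    pos=(+3.621,-2.375) vel=(+5.647,-3.852) ωy=+108.50

Key-timestep trajectory:
   step    t(s)  obj.x    obj.z    obj.vx   obj.vz 
     32  0.2602   +0.817  -0.463  +1.390  -0.948
     65  0.5285   +1.382  -0.849  +2.824  -1.926
     97  0.7886   +2.298  -1.473  +4.214  -2.874


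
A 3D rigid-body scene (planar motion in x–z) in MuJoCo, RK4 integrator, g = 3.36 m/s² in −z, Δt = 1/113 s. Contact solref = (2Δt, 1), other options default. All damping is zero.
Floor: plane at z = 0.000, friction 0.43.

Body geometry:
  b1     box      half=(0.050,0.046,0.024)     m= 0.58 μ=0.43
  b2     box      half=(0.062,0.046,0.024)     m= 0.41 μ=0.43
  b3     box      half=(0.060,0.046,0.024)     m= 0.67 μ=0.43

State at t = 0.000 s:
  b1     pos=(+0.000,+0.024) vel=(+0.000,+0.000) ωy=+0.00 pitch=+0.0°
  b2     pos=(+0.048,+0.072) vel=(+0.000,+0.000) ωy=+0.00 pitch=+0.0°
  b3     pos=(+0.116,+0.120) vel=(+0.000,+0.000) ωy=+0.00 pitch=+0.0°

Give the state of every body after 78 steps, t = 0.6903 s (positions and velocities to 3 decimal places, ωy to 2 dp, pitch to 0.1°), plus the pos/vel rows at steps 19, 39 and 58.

State at t = 0.6903 s:
  b1     pos=(+0.000,+0.024) vel=(+0.000,+0.000) ωy=+0.00 pitch=+0.0°
  b2     pos=(+0.068,+0.063) vel=(+0.000,+0.000) ωy=-0.01 pitch=+51.0°
  b3     pos=(+0.145,+0.058) vel=(+0.000,+0.000) ωy=+0.00 pitch=+42.7°

Key-timestep trajectory:
   step    t(s)  b1.x    b1.z    b1.vx   b1.vz   b2.x    b2.z    b2.vx   b2.vz   b3.x    b3.z    b3.vx   b3.vz 
     19  0.1681   +0.000  +0.024  -0.001  +0.000   +0.055  +0.071  +0.084  -0.016   +0.128  +0.098  +0.159  -0.280
     39  0.3451   +0.000  +0.024  +0.000  +0.000   +0.071  +0.064  +0.010  +0.024   +0.147  +0.059  +0.006  +0.026
     58  0.5133   +0.000  +0.024  -0.001  +0.002   +0.068  +0.064  +0.013  -0.002   +0.145  +0.058  +0.009  +0.006


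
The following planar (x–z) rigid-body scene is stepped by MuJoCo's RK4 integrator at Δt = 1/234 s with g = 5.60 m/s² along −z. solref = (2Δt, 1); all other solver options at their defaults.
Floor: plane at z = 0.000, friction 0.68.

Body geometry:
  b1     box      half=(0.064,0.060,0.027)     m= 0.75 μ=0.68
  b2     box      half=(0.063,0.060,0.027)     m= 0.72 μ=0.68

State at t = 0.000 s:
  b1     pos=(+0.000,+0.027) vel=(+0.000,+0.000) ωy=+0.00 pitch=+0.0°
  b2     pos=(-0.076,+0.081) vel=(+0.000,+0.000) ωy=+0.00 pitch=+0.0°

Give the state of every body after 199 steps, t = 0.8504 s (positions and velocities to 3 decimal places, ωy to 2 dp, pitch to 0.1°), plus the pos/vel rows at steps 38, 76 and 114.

State at t = 0.8504 s:
  b1     pos=(+0.000,+0.027) vel=(+0.000,+0.000) ωy=+0.00 pitch=+0.0°
  b2     pos=(-0.092,+0.064) vel=(+0.000,+0.000) ωy=+0.00 pitch=-45.9°

Key-timestep trajectory:
   step    t(s)  b1.x    b1.z    b1.vx   b1.vz   b2.x    b2.z    b2.vx   b2.vz 
     38  0.1624   +0.000  +0.027  +0.000  +0.000   -0.086  +0.074  -0.117  -0.125
     76  0.3248   +0.000  +0.027  +0.000  +0.000   -0.101  +0.067  -0.030  +0.007
    114  0.4872   +0.000  +0.027  +0.000  +0.000   -0.094  +0.065  +0.126  -0.042


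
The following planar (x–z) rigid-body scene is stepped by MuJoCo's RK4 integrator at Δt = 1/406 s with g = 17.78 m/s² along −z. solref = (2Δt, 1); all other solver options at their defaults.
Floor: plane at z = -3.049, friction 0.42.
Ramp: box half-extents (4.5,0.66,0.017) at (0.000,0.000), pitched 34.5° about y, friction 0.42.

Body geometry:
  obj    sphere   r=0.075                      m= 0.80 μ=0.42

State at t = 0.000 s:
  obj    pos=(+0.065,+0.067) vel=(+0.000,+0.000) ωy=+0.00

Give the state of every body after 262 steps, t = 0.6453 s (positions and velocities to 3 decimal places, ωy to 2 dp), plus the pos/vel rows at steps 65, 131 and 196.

State at t = 0.6453 s:
  obj    pos=(+1.299,-0.781) vel=(+3.826,-2.629) ωy=+61.89

Key-timestep trajectory:
   step    t(s)  obj.x    obj.z    obj.vx   obj.vz 
     65  0.1601   +0.141  +0.015  +0.949  -0.652
    131  0.3227   +0.374  -0.145  +1.913  -1.315
    196  0.4828   +0.756  -0.408  +2.862  -1.967


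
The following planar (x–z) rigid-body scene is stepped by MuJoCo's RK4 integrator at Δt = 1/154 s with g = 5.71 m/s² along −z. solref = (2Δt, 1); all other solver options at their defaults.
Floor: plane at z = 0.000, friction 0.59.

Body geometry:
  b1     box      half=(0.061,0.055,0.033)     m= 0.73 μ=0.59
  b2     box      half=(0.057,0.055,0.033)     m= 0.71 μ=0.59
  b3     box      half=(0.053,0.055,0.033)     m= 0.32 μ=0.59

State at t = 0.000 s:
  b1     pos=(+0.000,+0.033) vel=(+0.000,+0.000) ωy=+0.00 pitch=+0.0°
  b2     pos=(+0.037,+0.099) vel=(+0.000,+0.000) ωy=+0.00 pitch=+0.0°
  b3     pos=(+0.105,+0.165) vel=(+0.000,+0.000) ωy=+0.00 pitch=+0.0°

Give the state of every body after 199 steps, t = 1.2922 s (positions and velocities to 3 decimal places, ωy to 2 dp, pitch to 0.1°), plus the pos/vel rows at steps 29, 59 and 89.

State at t = 1.2922 s:
  b1     pos=(+0.000,+0.033) vel=(+0.000,+0.000) ωy=+0.00 pitch=+0.0°
  b2     pos=(+0.037,+0.099) vel=(+0.000,+0.000) ωy=+0.00 pitch=+0.0°
  b3     pos=(+0.131,+0.053) vel=(+0.000,+0.000) ωy=+0.00 pitch=+90.0°

Key-timestep trajectory:
   step    t(s)  b1.x    b1.z    b1.vx   b1.vz   b2.x    b2.z    b2.vx   b2.vz   b3.x    b3.z    b3.vx   b3.vz 
     29  0.1883   +0.000  +0.033  +0.000  +0.000   +0.037  +0.099  +0.000  +0.000   +0.121  +0.154  +0.162  -0.182
     59  0.3831   +0.000  +0.033  +0.000  +0.000   +0.037  +0.099  +0.000  +0.000   +0.149  +0.058  -0.004  +0.114
     89  0.5779   +0.000  +0.033  +0.000  +0.000   +0.037  +0.099  +0.000  +0.000   +0.131  +0.053  -0.215  -0.128


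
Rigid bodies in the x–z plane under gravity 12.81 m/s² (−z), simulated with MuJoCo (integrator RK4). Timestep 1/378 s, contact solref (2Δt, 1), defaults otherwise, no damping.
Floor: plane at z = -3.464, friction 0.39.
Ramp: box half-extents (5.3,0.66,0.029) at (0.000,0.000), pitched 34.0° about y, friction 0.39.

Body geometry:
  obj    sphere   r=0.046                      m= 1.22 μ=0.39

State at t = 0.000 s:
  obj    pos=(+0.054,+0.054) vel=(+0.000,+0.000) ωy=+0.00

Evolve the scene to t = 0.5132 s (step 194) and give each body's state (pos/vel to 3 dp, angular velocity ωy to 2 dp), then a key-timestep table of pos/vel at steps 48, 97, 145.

State at t = 0.5132 s:
  obj    pos=(+0.613,-0.323) vel=(+2.177,-1.469) ωy=+57.08

Key-timestep trajectory:
   step    t(s)  obj.x    obj.z    obj.vx   obj.vz 
     48  0.1270   +0.088  +0.031  +0.539  -0.363
     97  0.2566   +0.194  -0.040  +1.089  -0.734
    145  0.3836   +0.366  -0.157  +1.627  -1.098


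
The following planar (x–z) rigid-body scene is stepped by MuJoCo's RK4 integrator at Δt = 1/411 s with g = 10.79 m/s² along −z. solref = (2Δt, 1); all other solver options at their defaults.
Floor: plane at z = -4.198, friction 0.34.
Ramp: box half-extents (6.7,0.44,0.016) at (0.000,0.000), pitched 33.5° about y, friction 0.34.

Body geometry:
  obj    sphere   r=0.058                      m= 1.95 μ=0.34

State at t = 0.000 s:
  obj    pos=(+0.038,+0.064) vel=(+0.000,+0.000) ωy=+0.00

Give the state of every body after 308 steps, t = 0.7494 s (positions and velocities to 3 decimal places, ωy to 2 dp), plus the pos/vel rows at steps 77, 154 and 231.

State at t = 0.7494 s:
  obj    pos=(+1.034,-0.596) vel=(+2.658,-1.760) ωy=+54.95

Key-timestep trajectory:
   step    t(s)  obj.x    obj.z    obj.vx   obj.vz 
     77  0.1873   +0.100  +0.022  +0.665  -0.440
    154  0.3747   +0.287  -0.101  +1.329  -0.880
    231  0.5620   +0.598  -0.307  +1.994  -1.320


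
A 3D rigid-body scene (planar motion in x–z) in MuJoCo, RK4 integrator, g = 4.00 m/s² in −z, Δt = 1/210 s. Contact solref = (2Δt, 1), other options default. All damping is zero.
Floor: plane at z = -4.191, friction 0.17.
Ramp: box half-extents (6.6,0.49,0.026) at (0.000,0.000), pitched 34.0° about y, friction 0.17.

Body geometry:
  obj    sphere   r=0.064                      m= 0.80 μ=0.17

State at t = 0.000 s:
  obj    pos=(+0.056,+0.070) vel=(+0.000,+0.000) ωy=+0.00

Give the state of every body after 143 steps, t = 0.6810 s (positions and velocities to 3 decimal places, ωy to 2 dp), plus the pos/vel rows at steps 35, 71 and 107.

State at t = 0.6810 s:
  obj    pos=(+0.380,-0.148) vel=(+0.951,-0.632) ωy=+14.90

Key-timestep trajectory:
   step    t(s)  obj.x    obj.z    obj.vx   obj.vz 
     35  0.1667   +0.076  +0.057  +0.234  -0.158
     71  0.3381   +0.137  +0.016  +0.474  -0.315
    107  0.5095   +0.238  -0.052  +0.713  -0.472


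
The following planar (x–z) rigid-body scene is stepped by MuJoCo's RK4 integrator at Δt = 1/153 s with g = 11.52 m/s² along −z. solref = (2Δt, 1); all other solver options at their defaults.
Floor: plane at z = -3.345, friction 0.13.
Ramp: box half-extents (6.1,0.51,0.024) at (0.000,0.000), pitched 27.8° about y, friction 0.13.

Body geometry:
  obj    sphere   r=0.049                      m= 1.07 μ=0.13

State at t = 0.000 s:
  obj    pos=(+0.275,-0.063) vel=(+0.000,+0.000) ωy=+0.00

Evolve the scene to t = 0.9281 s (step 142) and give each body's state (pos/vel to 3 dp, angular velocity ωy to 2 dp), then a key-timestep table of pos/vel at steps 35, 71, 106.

State at t = 0.9281 s:
  obj    pos=(+1.818,-0.876) vel=(+3.326,-1.748) ωy=+62.69

Key-timestep trajectory:
   step    t(s)  obj.x    obj.z    obj.vx   obj.vz 
     35  0.2288   +0.369  -0.112  +0.822  -0.425
     71  0.4641   +0.661  -0.266  +1.661  -0.879
    106  0.6928   +1.135  -0.516  +2.486  -1.294


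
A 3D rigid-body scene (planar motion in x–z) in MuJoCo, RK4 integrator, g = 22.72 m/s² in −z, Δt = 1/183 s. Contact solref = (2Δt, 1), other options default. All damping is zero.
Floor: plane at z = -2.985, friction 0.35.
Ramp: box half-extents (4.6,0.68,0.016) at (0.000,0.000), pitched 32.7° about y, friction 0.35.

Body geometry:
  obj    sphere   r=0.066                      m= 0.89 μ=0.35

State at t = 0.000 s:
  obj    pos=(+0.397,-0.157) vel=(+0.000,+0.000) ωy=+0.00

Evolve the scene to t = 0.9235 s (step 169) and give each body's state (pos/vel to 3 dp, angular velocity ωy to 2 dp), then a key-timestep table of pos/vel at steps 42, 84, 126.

State at t = 0.9235 s:
  obj    pos=(+3.543,-2.177) vel=(+6.813,-4.374) ωy=+122.65

Key-timestep trajectory:
   step    t(s)  obj.x    obj.z    obj.vx   obj.vz 
     42  0.2295   +0.591  -0.282  +1.693  -1.087
     84  0.4590   +1.174  -0.656  +3.387  -2.174
    126  0.6885   +2.146  -1.280  +5.080  -3.261


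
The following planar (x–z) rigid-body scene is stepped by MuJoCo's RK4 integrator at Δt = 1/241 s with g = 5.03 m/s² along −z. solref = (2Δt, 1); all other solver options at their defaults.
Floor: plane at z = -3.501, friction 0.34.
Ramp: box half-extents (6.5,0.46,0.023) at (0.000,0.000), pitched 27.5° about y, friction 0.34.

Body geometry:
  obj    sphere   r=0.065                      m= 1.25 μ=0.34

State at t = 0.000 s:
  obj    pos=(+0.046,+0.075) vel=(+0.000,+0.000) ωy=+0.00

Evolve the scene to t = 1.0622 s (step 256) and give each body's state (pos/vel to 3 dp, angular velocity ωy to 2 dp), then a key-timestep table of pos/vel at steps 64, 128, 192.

State at t = 1.0622 s:
  obj    pos=(+0.876,-0.357) vel=(+1.563,-0.814) ωy=+27.11

Key-timestep trajectory:
   step    t(s)  obj.x    obj.z    obj.vx   obj.vz 
     64  0.2656   +0.098  +0.048  +0.391  -0.203
    128  0.5311   +0.254  -0.033  +0.782  -0.407
    192  0.7967   +0.513  -0.168  +1.172  -0.610


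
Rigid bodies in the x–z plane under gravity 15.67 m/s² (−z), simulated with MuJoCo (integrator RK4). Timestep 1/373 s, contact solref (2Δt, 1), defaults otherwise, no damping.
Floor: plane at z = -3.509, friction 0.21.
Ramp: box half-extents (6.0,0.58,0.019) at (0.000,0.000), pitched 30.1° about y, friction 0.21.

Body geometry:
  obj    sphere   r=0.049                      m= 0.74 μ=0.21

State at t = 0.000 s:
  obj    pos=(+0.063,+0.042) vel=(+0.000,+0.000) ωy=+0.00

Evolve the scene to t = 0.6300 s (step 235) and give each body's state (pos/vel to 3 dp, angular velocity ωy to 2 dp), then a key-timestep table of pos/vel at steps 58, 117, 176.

State at t = 0.6300 s:
  obj    pos=(+1.027,-0.517) vel=(+3.060,-1.774) ωy=+72.16

Key-timestep trajectory:
   step    t(s)  obj.x    obj.z    obj.vx   obj.vz 
     58  0.1555   +0.122  +0.008  +0.755  -0.438
    117  0.3137   +0.302  -0.096  +1.524  -0.883
    176  0.4718   +0.604  -0.271  +2.292  -1.328


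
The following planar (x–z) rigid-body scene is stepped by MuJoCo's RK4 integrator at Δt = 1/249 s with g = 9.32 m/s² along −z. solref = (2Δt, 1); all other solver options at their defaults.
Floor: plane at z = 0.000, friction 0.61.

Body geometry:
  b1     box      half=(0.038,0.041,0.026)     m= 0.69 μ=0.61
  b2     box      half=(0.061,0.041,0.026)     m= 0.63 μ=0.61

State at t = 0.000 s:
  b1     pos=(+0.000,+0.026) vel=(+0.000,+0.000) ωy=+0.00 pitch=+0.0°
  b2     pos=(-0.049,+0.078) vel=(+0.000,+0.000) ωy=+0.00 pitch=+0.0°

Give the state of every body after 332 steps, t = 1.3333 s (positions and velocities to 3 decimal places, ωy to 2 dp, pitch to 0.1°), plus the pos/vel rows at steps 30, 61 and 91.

State at t = 1.3333 s:
  b1     pos=(+0.000,+0.026) vel=(+0.000,+0.000) ωy=+0.00 pitch=+0.0°
  b2     pos=(-0.064,+0.062) vel=(+0.000,+0.000) ωy=+0.01 pitch=-45.7°

Key-timestep trajectory:
   step    t(s)  b1.x    b1.z    b1.vx   b1.vz   b2.x    b2.z    b2.vx   b2.vz 
     30  0.1205   +0.000  +0.026  +0.000  +0.000   -0.058  +0.072  -0.144  -0.133
     61  0.2450   +0.000  +0.026  +0.000  +0.000   -0.073  +0.065  -0.042  +0.010
     91  0.3655   +0.000  +0.026  +0.000  +0.000   -0.067  +0.063  +0.156  -0.051


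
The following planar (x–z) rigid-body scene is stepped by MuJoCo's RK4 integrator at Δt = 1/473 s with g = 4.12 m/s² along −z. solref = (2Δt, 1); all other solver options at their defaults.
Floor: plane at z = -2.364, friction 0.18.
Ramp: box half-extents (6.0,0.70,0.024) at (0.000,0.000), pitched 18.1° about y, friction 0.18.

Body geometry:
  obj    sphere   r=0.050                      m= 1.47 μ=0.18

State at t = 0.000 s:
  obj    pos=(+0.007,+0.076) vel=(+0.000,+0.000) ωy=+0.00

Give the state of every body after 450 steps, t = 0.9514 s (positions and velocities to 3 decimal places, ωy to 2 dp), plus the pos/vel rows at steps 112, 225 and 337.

State at t = 0.9514 s:
  obj    pos=(+0.400,-0.053) vel=(+0.827,-0.270) ωy=+17.40

Key-timestep trajectory:
   step    t(s)  obj.x    obj.z    obj.vx   obj.vz 
    112  0.2368   +0.031  +0.068  +0.206  -0.067
    225  0.4757   +0.105  +0.043  +0.413  -0.135
    337  0.7125   +0.228  +0.003  +0.619  -0.202


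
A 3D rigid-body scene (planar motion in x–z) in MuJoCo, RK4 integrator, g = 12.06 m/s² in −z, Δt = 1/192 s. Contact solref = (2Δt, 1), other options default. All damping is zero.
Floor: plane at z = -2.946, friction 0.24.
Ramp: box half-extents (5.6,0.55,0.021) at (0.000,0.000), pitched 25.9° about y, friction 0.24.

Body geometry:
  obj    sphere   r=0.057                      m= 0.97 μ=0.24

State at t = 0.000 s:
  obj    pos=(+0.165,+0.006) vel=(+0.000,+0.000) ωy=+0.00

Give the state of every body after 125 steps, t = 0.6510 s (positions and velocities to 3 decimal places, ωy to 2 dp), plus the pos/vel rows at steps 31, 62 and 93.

State at t = 0.6510 s:
  obj    pos=(+0.883,-0.342) vel=(+2.204,-1.070) ωy=+42.96

Key-timestep trajectory:
   step    t(s)  obj.x    obj.z    obj.vx   obj.vz 
     31  0.1615   +0.209  -0.015  +0.547  -0.265
     62  0.3229   +0.342  -0.079  +1.093  -0.531
     93  0.4844   +0.562  -0.186  +1.640  -0.796


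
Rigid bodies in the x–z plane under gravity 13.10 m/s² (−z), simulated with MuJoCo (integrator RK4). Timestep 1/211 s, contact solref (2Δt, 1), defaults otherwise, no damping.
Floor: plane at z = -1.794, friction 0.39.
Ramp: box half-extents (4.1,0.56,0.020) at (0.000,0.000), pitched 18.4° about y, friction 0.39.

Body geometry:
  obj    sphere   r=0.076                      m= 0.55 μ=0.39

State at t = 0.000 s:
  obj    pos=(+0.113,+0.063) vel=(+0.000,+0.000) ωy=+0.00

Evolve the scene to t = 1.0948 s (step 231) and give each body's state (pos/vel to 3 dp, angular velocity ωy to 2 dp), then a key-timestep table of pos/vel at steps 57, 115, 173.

State at t = 1.0948 s:
  obj    pos=(+1.793,-0.495) vel=(+3.068,-1.021) ωy=+42.54

Key-timestep trajectory:
   step    t(s)  obj.x    obj.z    obj.vx   obj.vz 
     57  0.2701   +0.215  +0.029  +0.757  -0.252
    115  0.5450   +0.529  -0.075  +1.528  -0.508
    173  0.8199   +1.055  -0.250  +2.298  -0.764


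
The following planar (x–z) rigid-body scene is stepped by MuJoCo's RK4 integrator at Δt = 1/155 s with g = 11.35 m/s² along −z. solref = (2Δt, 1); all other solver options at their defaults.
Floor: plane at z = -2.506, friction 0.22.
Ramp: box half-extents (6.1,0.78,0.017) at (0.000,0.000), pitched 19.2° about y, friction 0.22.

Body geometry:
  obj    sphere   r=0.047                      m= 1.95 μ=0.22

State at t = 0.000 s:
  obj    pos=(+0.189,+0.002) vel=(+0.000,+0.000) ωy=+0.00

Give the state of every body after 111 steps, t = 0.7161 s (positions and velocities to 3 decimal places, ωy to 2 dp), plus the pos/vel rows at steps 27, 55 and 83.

State at t = 0.7161 s:
  obj    pos=(+0.835,-0.223) vel=(+1.803,-0.628) ωy=+40.61

Key-timestep trajectory:
   step    t(s)  obj.x    obj.z    obj.vx   obj.vz 
     27  0.1742   +0.227  -0.011  +0.439  -0.153
     55  0.3548   +0.348  -0.053  +0.894  -0.311
     83  0.5355   +0.550  -0.124  +1.348  -0.470


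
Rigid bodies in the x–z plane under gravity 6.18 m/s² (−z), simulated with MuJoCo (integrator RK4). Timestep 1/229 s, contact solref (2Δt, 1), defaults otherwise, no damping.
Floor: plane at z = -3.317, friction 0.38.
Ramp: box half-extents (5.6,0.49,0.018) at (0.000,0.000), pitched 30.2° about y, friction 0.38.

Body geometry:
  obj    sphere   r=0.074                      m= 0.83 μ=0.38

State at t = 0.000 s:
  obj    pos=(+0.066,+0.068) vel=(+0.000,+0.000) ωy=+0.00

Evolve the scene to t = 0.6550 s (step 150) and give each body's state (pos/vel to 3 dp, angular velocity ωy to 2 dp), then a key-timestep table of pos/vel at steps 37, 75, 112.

State at t = 0.6550 s:
  obj    pos=(+0.478,-0.172) vel=(+1.257,-0.732) ωy=+19.65

Key-timestep trajectory:
   step    t(s)  obj.x    obj.z    obj.vx   obj.vz 
     37  0.1616   +0.091  +0.053  +0.310  -0.181
     75  0.3275   +0.169  +0.008  +0.629  -0.366
    112  0.4891   +0.296  -0.066  +0.939  -0.546


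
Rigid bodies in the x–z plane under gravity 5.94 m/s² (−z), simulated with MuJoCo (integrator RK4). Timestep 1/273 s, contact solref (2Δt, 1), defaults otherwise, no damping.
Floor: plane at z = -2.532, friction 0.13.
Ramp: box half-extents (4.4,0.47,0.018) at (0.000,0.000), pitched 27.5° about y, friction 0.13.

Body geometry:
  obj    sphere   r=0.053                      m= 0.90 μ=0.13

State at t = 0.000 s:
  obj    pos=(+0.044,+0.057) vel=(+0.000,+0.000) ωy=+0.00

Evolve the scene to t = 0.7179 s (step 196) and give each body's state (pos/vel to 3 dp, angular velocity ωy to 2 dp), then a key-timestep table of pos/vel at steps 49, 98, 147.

State at t = 0.7179 s:
  obj    pos=(+0.515,-0.188) vel=(+1.315,-0.672) ωy=+23.24

Key-timestep trajectory:
   step    t(s)  obj.x    obj.z    obj.vx   obj.vz 
     49  0.1795   +0.074  +0.042  +0.327  -0.174
     98  0.3590   +0.162  -0.004  +0.658  -0.334
    147  0.5385   +0.309  -0.081  +0.984  -0.510


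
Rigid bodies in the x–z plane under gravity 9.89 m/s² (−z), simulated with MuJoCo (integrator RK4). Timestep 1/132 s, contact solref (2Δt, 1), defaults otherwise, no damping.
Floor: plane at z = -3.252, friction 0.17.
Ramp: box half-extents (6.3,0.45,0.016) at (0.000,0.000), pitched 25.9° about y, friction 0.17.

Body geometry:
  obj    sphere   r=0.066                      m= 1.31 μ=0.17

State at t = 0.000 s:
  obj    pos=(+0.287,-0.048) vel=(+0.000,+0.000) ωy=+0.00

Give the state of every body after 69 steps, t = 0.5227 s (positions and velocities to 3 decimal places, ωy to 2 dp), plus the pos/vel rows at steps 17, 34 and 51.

State at t = 0.5227 s:
  obj    pos=(+0.666,-0.232) vel=(+1.451,-0.705) ωy=+24.42

Key-timestep trajectory:
   step    t(s)  obj.x    obj.z    obj.vx   obj.vz 
     17  0.1288   +0.310  -0.059  +0.358  -0.174
     34  0.2576   +0.379  -0.093  +0.715  -0.347
     51  0.3864   +0.494  -0.149  +1.073  -0.521


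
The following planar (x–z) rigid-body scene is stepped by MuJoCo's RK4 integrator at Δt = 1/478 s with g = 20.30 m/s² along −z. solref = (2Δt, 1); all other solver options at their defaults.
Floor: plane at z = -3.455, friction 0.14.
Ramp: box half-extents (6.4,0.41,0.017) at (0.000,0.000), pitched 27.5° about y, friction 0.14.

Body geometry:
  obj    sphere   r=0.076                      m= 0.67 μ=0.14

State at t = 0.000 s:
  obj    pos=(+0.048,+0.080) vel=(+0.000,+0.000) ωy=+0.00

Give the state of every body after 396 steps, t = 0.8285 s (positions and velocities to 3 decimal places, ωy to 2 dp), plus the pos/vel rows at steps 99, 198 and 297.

State at t = 0.8285 s:
  obj    pos=(+2.134,-1.006) vel=(+5.034,-2.629) ωy=+68.64

Key-timestep trajectory:
   step    t(s)  obj.x    obj.z    obj.vx   obj.vz 
     99  0.2071   +0.178  +0.012  +1.257  -0.661
    198  0.4142   +0.570  -0.192  +2.517  -1.316
    297  0.6213   +1.222  -0.531  +3.775  -1.973


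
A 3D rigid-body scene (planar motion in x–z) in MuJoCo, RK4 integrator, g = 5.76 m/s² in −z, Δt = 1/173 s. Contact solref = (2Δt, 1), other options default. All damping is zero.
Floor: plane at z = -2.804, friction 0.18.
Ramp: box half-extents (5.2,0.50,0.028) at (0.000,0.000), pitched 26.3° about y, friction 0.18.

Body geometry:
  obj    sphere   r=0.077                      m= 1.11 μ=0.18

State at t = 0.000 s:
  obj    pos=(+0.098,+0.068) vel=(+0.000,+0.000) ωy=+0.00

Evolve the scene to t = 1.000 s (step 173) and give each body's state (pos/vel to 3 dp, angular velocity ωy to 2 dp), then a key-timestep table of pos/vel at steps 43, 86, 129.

State at t = 1.000 s:
  obj    pos=(+0.916,-0.335) vel=(+1.634,-0.808) ωy=+23.67

Key-timestep trajectory:
   step    t(s)  obj.x    obj.z    obj.vx   obj.vz 
     43  0.2486   +0.149  +0.044  +0.406  -0.201
     86  0.4971   +0.300  -0.031  +0.813  -0.402
    129  0.7457   +0.553  -0.156  +1.219  -0.602


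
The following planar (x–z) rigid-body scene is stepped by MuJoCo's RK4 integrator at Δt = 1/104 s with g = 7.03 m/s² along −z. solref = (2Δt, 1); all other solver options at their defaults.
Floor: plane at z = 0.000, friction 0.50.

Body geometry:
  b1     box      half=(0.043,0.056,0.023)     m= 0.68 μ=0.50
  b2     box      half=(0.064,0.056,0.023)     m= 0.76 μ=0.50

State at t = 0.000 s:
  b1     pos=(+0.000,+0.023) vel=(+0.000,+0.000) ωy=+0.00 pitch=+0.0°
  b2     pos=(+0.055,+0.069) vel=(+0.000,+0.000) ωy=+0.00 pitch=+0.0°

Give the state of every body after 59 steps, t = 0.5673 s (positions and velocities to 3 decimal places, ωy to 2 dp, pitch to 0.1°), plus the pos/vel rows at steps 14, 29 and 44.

State at t = 0.5673 s:
  b1     pos=(+0.000,+0.023) vel=(+0.000,+0.000) ωy=+0.00 pitch=+0.0°
  b2     pos=(+0.065,+0.057) vel=(+0.001,-0.001) ωy=-0.02 pitch=+38.0°

Key-timestep trajectory:
   step    t(s)  b1.x    b1.z    b1.vx   b1.vz   b2.x    b2.z    b2.vx   b2.vz 
     14  0.1346   +0.000  +0.023  +0.000  +0.000   +0.063  +0.063  +0.113  -0.118
     29  0.2788   +0.000  +0.023  -0.003  +0.000   +0.065  +0.057  -0.050  -0.016
     44  0.4231   +0.000  +0.023  +0.000  +0.000   +0.065  +0.058  +0.001  +0.000


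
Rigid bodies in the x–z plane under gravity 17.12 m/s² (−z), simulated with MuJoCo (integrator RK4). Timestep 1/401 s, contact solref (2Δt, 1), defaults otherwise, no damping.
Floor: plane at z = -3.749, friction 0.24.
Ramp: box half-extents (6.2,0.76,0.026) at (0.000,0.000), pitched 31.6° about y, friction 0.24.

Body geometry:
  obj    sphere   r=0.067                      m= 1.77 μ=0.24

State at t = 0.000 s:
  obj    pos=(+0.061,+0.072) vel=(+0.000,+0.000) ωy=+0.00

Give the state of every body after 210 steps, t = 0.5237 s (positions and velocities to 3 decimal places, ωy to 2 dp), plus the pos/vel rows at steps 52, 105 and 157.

State at t = 0.5237 s:
  obj    pos=(+0.809,-0.389) vel=(+2.858,-1.758) ωy=+50.07

Key-timestep trajectory:
   step    t(s)  obj.x    obj.z    obj.vx   obj.vz 
     52  0.1297   +0.107  +0.043  +0.708  -0.436
    105  0.2618   +0.248  -0.043  +1.429  -0.879
    157  0.3915   +0.479  -0.186  +2.137  -1.315


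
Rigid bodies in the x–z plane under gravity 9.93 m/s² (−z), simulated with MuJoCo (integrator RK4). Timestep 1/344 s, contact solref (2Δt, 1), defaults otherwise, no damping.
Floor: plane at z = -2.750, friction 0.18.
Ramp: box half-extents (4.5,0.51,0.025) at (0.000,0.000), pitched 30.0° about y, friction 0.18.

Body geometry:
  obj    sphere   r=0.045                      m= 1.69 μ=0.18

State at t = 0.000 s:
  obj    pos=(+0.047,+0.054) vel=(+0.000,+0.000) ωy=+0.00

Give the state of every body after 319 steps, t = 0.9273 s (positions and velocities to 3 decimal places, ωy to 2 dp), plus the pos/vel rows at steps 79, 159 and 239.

State at t = 0.9273 s:
  obj    pos=(+1.368,-0.709) vel=(+2.848,-1.644) ωy=+73.07

Key-timestep trajectory:
   step    t(s)  obj.x    obj.z    obj.vx   obj.vz 
     79  0.2297   +0.128  +0.007  +0.706  -0.407
    159  0.4622   +0.375  -0.136  +1.420  -0.820
    239  0.6948   +0.788  -0.374  +2.134  -1.232


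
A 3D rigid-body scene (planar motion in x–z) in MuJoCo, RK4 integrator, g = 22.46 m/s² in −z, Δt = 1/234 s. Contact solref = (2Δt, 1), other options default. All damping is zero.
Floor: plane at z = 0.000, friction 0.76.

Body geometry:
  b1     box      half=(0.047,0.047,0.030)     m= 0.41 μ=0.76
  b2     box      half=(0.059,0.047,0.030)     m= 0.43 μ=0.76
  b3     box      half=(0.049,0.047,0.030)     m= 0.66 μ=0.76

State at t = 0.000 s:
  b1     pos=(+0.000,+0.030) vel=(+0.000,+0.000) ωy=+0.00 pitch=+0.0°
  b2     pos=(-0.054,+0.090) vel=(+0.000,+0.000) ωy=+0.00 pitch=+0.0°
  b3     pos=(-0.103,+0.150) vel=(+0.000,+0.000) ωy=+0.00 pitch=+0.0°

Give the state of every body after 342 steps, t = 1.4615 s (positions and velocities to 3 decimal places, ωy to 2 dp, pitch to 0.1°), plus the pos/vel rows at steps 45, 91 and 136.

State at t = 1.4615 s:
  b1     pos=(+0.000,+0.030) vel=(+0.000,+0.000) ωy=+0.00 pitch=+0.0°
  b2     pos=(-0.109,+0.059) vel=(+0.000,+0.000) ωy=+0.00 pitch=-90.0°
  b3     pos=(-0.198,+0.049) vel=(+0.000,+0.000) ωy=+0.00 pitch=-90.0°

Key-timestep trajectory:
   step    t(s)  b1.x    b1.z    b1.vx   b1.vz   b2.x    b2.z    b2.vx   b2.vz   b3.x    b3.z    b3.vx   b3.vz 
     45  0.1923   +0.000  +0.030  +0.000  +0.000   -0.110  +0.059  -0.491  +0.006   -0.199  +0.049  -0.600  -0.265
     91  0.3889   +0.000  +0.030  +0.000  +0.000   -0.120  +0.063  +0.362  -0.119   -0.197  +0.050  +0.006  +0.036
    136  0.5812   +0.000  +0.030  +0.000  +0.000   -0.114  +0.061  -0.031  +0.029   -0.198  +0.049  +0.000  +0.000


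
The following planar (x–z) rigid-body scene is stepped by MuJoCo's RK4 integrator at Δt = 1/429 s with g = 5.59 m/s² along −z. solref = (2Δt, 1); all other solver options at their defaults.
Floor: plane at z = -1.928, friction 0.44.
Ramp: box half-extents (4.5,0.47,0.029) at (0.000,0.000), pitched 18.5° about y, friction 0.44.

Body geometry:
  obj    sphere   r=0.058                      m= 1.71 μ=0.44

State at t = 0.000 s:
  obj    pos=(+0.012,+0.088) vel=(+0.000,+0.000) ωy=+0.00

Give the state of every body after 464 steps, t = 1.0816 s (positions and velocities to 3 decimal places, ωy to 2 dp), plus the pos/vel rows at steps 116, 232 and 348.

State at t = 1.0816 s:
  obj    pos=(+0.715,-0.147) vel=(+1.300,-0.435) ωy=+23.62

Key-timestep trajectory:
   step    t(s)  obj.x    obj.z    obj.vx   obj.vz 
    116  0.2704   +0.056  +0.073  +0.325  -0.109
    232  0.5408   +0.188  +0.029  +0.650  -0.217
    348  0.8112   +0.407  -0.045  +0.975  -0.326


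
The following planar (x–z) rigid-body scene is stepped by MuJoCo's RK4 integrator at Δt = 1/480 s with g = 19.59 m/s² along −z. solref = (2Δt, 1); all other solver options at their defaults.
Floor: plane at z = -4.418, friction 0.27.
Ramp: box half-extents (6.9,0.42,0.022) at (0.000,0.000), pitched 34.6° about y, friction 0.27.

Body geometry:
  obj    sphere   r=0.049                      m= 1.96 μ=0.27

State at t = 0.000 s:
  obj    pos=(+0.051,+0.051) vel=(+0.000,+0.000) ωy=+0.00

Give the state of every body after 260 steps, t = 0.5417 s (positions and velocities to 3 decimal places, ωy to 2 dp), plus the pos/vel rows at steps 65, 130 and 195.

State at t = 0.5417 s:
  obj    pos=(+1.011,-0.611) vel=(+3.543,-2.444) ωy=+87.82

Key-timestep trajectory:
   step    t(s)  obj.x    obj.z    obj.vx   obj.vz 
     65  0.1354   +0.111  +0.010  +0.886  -0.611
    130  0.2708   +0.291  -0.114  +1.772  -1.222
    195  0.4062   +0.591  -0.321  +2.657  -1.833


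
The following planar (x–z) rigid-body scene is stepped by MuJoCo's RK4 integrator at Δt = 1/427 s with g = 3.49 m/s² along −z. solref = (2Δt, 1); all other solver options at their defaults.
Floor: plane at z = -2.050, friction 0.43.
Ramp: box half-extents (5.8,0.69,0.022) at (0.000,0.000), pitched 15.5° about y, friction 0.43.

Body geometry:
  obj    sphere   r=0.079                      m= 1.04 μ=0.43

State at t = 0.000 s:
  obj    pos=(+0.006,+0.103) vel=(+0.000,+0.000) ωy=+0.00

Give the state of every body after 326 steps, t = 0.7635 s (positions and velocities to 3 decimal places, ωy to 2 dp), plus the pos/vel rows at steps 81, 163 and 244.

State at t = 0.7635 s:
  obj    pos=(+0.193,+0.051) vel=(+0.490,-0.136) ωy=+6.44

Key-timestep trajectory:
   step    t(s)  obj.x    obj.z    obj.vx   obj.vz 
     81  0.1897   +0.018  +0.100  +0.122  -0.034
    163  0.3817   +0.053  +0.090  +0.245  -0.068
    244  0.5714   +0.111  +0.074  +0.367  -0.102


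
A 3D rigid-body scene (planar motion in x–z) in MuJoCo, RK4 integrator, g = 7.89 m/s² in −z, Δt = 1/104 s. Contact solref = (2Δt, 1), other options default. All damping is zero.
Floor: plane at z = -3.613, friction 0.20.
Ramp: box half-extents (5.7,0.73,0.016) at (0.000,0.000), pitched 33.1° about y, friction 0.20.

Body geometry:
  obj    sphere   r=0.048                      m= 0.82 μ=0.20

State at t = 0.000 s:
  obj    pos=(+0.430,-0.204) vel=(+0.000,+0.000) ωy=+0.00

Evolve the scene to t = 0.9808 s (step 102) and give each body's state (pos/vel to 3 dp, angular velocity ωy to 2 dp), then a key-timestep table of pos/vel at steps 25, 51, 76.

State at t = 0.9808 s:
  obj    pos=(+1.671,-1.013) vel=(+2.529,-1.649) ωy=+62.85

Key-timestep trajectory:
   step    t(s)  obj.x    obj.z    obj.vx   obj.vz 
     25  0.2404   +0.505  -0.253  +0.620  -0.404
     51  0.4904   +0.740  -0.406  +1.265  -0.825
     76  0.7308   +1.119  -0.653  +1.885  -1.229
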